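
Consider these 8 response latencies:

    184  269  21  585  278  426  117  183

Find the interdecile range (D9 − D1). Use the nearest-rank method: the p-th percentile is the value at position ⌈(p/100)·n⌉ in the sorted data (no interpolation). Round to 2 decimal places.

Sorted: 21, 117, 183, 184, 269, 278, 426, 585.
n = 8.
P10: rank ⌈10/100·8⌉ = 1 → 21.
P90: rank ⌈90/100·8⌉ = 8 → 585.
Difference: 585 − 21 = 564.

564.00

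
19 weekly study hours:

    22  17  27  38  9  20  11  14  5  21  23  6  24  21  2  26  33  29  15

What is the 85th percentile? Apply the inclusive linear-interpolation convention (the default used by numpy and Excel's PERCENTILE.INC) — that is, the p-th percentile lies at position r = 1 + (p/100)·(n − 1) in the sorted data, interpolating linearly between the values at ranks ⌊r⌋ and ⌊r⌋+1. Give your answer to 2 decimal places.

27.60

Sorted: 2, 5, 6, 9, 11, 14, 15, 17, 20, 21, 21, 22, 23, 24, 26, 27, 29, 33, 38.
n = 19.
r = 1 + (85/100)·(19 − 1) = 1 + 15.3 = 16.3.
Rank 16 is 27 and rank 17 is 29.
Interpolate: 27 + 0.3·(29 − 27) = 27 + 0.3·2 = 27.6.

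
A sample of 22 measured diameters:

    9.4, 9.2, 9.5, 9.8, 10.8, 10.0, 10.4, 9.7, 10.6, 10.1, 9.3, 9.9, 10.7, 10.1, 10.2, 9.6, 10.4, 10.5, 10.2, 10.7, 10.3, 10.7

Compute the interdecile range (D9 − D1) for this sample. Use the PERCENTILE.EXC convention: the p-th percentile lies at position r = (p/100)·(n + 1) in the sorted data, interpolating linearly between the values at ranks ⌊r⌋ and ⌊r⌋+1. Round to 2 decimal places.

1.37

Sorted: 9.2, 9.3, 9.4, 9.5, 9.6, 9.7, 9.8, 9.9, 10.0, 10.1, 10.1, 10.2, 10.2, 10.3, 10.4, 10.4, 10.5, 10.6, 10.7, 10.7, 10.7, 10.8.
n = 22.
P10: r = 2.3; ranks 2–3 are 9.3, 9.4; interpolating gives 9.33.
P90: r = 20.7; ranks 20–21 are 10.7, 10.7; interpolating gives 10.7.
Difference: 10.7 − 9.33 = 1.37.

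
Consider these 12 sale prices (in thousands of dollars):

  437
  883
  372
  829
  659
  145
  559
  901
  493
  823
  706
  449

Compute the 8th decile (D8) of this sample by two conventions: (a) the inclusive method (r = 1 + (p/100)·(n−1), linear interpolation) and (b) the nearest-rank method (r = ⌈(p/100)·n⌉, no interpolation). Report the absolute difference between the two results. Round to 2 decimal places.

1.20

Sorted: 145, 372, 437, 449, 493, 559, 659, 706, 823, 829, 883, 901.
n = 12.
(a) r = 9.8; between ranks 9 (823) and 10 (829): 827.8.
(b) the nearest-rank method: rank 10 → 829.
|827.8 − 829| = 1.2.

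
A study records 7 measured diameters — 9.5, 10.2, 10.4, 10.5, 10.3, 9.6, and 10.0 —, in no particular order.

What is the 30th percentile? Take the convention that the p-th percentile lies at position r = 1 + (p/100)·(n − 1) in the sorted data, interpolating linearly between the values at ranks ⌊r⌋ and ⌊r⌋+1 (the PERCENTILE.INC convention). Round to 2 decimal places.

Sorted: 9.5, 9.6, 10.0, 10.2, 10.3, 10.4, 10.5.
n = 7.
r = 1 + (30/100)·(7 − 1) = 1 + 1.8 = 2.8.
Rank 2 is 9.6 and rank 3 is 10.0.
Interpolate: 9.6 + 0.8·(10.0 − 9.6) = 9.6 + 0.8·0.4 = 9.92.

9.92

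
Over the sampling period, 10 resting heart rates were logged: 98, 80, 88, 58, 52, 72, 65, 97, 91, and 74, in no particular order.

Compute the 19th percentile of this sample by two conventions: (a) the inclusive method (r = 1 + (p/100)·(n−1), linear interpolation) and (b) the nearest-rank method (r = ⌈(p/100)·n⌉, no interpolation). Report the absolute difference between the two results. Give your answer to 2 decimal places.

Sorted: 52, 58, 65, 72, 74, 80, 88, 91, 97, 98.
n = 10.
(a) r = 2.71; between ranks 2 (58) and 3 (65): 62.97.
(b) the nearest-rank method: rank 2 → 58.
|62.97 − 58| = 4.97.

4.97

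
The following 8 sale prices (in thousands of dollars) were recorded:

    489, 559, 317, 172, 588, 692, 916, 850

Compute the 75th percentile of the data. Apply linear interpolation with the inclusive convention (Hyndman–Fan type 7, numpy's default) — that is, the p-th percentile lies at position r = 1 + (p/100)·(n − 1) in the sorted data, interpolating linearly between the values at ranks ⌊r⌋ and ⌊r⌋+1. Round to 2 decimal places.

731.50

Sorted: 172, 317, 489, 559, 588, 692, 850, 916.
n = 8.
r = 1 + (75/100)·(8 − 1) = 1 + 5.25 = 6.25.
Rank 6 is 692 and rank 7 is 850.
Interpolate: 692 + 0.25·(850 − 692) = 692 + 0.25·158 = 731.5.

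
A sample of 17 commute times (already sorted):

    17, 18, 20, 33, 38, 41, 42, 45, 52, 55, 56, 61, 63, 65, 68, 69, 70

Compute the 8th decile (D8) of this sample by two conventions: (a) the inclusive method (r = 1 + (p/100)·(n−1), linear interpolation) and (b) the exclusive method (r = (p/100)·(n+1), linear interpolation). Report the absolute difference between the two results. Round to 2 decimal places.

n = 17.
(a) r = 13.8; between ranks 13 (63) and 14 (65): 64.6.
(b) r = 14.4; between ranks 14 (65) and 15 (68): 66.2.
|64.6 − 66.2| = 1.6.

1.60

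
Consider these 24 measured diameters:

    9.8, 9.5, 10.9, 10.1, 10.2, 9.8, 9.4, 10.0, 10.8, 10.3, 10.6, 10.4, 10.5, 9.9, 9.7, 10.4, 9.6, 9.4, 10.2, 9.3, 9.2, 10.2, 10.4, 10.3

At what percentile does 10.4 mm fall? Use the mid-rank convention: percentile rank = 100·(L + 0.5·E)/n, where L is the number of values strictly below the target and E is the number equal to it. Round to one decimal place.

Sorted: 9.2, 9.3, 9.4, 9.4, 9.5, 9.6, 9.7, 9.8, 9.8, 9.9, 10.0, 10.1, 10.2, 10.2, 10.2, 10.3, 10.3, 10.4, 10.4, 10.4, 10.5, 10.6, 10.8, 10.9.
Count below 10.4: L = 17; count equal: E = 3; n = 24.
Percentile rank = 100·(17 + 0.5·3)/24 = 100·18.5/24 = 77.08.

77.1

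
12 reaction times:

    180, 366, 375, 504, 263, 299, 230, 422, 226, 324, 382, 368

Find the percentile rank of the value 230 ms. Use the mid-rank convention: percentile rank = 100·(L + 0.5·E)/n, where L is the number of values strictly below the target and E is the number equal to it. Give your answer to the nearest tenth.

Sorted: 180, 226, 230, 263, 299, 324, 366, 368, 375, 382, 422, 504.
Count below 230: L = 2; count equal: E = 1; n = 12.
Percentile rank = 100·(2 + 0.5·1)/12 = 100·2.5/12 = 20.83.

20.8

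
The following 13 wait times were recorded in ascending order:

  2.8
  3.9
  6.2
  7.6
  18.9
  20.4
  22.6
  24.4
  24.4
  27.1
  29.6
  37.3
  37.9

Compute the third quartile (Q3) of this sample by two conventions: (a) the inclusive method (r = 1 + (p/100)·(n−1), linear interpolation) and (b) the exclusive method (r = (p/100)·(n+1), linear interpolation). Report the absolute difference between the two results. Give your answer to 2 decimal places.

n = 13.
(a) r = 10 → value at rank 10 = 27.1.
(b) r = 10.5; between ranks 10 (27.1) and 11 (29.6): 28.35.
|27.1 − 28.35| = 1.25.

1.25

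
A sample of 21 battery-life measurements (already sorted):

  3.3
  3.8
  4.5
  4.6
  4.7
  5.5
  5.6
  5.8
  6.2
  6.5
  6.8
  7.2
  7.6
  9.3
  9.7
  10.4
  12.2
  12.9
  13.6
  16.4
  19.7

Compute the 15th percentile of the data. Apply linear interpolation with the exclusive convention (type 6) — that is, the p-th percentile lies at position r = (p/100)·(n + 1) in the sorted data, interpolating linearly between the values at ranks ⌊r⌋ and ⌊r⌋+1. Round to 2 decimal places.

4.53

n = 21.
r = (15/100)·(21 + 1) = 3.3.
Rank 3 is 4.5 and rank 4 is 4.6.
Interpolate: 4.5 + 0.3·(4.6 − 4.5) = 4.5 + 0.3·0.1 = 4.53.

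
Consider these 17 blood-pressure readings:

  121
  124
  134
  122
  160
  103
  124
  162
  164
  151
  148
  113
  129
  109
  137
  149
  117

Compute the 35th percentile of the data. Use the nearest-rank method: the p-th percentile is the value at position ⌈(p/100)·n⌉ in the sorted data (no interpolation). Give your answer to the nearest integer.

Sorted: 103, 109, 113, 117, 121, 122, 124, 124, 129, 134, 137, 148, 149, 151, 160, 162, 164.
n = 17.
Position = ⌈35/100 · 17⌉ = ⌈5.95⌉ = 6.
The value at rank 6 is 122.

122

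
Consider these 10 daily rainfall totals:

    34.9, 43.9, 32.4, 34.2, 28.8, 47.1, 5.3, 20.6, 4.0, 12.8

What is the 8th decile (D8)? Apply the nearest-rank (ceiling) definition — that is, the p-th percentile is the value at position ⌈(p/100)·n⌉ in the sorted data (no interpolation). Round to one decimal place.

34.9

Sorted: 4.0, 5.3, 12.8, 20.6, 28.8, 32.4, 34.2, 34.9, 43.9, 47.1.
n = 10.
Position = ⌈80/100 · 10⌉ = ⌈8⌉ = 8.
The value at rank 8 is 34.9.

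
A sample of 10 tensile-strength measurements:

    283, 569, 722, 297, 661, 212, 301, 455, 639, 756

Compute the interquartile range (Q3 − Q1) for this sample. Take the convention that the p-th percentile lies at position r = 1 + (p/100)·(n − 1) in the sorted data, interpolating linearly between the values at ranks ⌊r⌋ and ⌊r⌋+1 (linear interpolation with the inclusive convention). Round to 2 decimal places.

Sorted: 212, 283, 297, 301, 455, 569, 639, 661, 722, 756.
n = 10.
P25: r = 3.25; ranks 3–4 are 297, 301; interpolating gives 298.
P75: r = 7.75; ranks 7–8 are 639, 661; interpolating gives 655.5.
Difference: 655.5 − 298 = 357.5.

357.50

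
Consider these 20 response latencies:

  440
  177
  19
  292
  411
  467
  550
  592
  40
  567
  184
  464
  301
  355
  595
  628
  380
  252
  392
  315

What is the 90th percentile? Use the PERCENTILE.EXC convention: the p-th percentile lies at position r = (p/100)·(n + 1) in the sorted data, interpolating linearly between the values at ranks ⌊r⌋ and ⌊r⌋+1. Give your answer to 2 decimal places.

594.70

Sorted: 19, 40, 177, 184, 252, 292, 301, 315, 355, 380, 392, 411, 440, 464, 467, 550, 567, 592, 595, 628.
n = 20.
r = (90/100)·(20 + 1) = 18.9.
Rank 18 is 592 and rank 19 is 595.
Interpolate: 592 + 0.9·(595 − 592) = 592 + 0.9·3 = 594.7.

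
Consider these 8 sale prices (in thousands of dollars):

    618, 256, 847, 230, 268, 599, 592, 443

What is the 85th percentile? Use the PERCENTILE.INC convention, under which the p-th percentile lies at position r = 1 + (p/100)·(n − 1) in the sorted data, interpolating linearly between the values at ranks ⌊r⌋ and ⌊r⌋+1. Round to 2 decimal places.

Sorted: 230, 256, 268, 443, 592, 599, 618, 847.
n = 8.
r = 1 + (85/100)·(8 − 1) = 1 + 5.95 = 6.95.
Rank 6 is 599 and rank 7 is 618.
Interpolate: 599 + 0.95·(618 − 599) = 599 + 0.95·19 = 617.05.

617.05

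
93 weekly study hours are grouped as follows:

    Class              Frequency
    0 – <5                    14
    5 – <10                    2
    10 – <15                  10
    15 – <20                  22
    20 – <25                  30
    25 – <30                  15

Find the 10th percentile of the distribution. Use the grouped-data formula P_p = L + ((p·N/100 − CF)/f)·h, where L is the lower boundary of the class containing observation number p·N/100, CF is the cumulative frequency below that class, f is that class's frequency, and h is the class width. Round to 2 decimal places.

3.32

N = 93; target position k = 10/100 · 93 = 9.3.
Cumulative frequencies: 14, 16, 26, 48, 78, 93.
Observation 9.3 falls in the class 0 – <5.
L = 0, CF = 0, f = 14, h = 5.
P10 = 0 + ((9.3 − 0)/14)·5 = 0 + 3.32143 = 3.32143.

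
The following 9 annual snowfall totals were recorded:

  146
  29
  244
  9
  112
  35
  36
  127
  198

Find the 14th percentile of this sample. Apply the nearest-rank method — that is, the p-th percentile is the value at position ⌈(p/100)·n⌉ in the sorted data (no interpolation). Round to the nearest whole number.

29

Sorted: 9, 29, 35, 36, 112, 127, 146, 198, 244.
n = 9.
Position = ⌈14/100 · 9⌉ = ⌈1.26⌉ = 2.
The value at rank 2 is 29.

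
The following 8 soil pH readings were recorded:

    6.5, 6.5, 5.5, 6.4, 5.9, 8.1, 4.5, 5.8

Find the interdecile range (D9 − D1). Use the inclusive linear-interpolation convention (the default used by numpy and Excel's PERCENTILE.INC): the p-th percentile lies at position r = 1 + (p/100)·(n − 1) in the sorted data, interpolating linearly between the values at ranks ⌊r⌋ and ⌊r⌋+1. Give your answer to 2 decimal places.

1.78

Sorted: 4.5, 5.5, 5.8, 5.9, 6.4, 6.5, 6.5, 8.1.
n = 8.
P10: r = 1.7; ranks 1–2 are 4.5, 5.5; interpolating gives 5.2.
P90: r = 7.3; ranks 7–8 are 6.5, 8.1; interpolating gives 6.98.
Difference: 6.98 − 5.2 = 1.78.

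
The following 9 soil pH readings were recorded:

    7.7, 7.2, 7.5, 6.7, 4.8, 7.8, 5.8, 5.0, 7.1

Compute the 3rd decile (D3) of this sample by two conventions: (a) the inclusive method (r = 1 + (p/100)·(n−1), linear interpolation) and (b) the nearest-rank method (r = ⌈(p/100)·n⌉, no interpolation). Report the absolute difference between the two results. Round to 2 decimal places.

Sorted: 4.8, 5.0, 5.8, 6.7, 7.1, 7.2, 7.5, 7.7, 7.8.
n = 9.
(a) r = 3.4; between ranks 3 (5.8) and 4 (6.7): 6.16.
(b) the nearest-rank method: rank 3 → 5.8.
|6.16 − 5.8| = 0.36.

0.36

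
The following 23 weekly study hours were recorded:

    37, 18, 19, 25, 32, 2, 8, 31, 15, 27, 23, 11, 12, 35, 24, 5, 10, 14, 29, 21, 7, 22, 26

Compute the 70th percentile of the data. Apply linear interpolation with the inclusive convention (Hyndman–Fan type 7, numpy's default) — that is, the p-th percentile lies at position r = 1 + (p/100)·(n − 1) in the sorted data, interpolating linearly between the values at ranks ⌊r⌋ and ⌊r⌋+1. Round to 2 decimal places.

Sorted: 2, 5, 7, 8, 10, 11, 12, 14, 15, 18, 19, 21, 22, 23, 24, 25, 26, 27, 29, 31, 32, 35, 37.
n = 23.
r = 1 + (70/100)·(23 − 1) = 1 + 15.4 = 16.4.
Rank 16 is 25 and rank 17 is 26.
Interpolate: 25 + 0.4·(26 − 25) = 25 + 0.4·1 = 25.4.

25.40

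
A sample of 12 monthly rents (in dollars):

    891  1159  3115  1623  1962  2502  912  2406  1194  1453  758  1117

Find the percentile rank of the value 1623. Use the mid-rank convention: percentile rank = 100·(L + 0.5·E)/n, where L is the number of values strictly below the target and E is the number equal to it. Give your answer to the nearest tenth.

62.5

Sorted: 758, 891, 912, 1117, 1159, 1194, 1453, 1623, 1962, 2406, 2502, 3115.
Count below 1623: L = 7; count equal: E = 1; n = 12.
Percentile rank = 100·(7 + 0.5·1)/12 = 100·7.5/12 = 62.5.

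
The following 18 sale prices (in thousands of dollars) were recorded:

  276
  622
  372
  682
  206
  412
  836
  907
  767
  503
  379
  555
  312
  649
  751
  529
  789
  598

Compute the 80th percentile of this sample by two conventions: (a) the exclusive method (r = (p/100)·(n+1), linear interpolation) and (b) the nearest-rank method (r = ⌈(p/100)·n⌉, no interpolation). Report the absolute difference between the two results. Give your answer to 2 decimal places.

Sorted: 206, 276, 312, 372, 379, 412, 503, 529, 555, 598, 622, 649, 682, 751, 767, 789, 836, 907.
n = 18.
(a) r = 15.2; between ranks 15 (767) and 16 (789): 771.4.
(b) the nearest-rank method: rank 15 → 767.
|771.4 − 767| = 4.4.

4.40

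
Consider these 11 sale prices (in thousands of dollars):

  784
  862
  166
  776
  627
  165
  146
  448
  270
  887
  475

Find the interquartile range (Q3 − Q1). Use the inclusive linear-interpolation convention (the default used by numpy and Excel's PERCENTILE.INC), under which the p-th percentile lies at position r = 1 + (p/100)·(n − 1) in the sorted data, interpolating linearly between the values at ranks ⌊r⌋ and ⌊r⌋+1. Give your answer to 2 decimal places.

562.00

Sorted: 146, 165, 166, 270, 448, 475, 627, 776, 784, 862, 887.
n = 11.
P25: r = 3.5; ranks 3–4 are 166, 270; interpolating gives 218.
P75: r = 8.5; ranks 8–9 are 776, 784; interpolating gives 780.
Difference: 780 − 218 = 562.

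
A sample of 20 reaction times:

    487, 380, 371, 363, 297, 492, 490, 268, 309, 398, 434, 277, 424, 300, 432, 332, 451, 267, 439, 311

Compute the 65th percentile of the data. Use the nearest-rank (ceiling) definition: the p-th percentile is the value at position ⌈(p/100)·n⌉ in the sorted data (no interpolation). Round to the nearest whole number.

424

Sorted: 267, 268, 277, 297, 300, 309, 311, 332, 363, 371, 380, 398, 424, 432, 434, 439, 451, 487, 490, 492.
n = 20.
Position = ⌈65/100 · 20⌉ = ⌈13⌉ = 13.
The value at rank 13 is 424.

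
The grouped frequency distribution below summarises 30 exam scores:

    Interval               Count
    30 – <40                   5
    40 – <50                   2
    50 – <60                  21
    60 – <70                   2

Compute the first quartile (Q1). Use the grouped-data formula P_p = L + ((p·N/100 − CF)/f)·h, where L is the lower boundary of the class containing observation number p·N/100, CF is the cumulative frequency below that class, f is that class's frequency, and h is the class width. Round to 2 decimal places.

50.24

N = 30; target position k = 25/100 · 30 = 7.5.
Cumulative frequencies: 5, 7, 28, 30.
Observation 7.5 falls in the class 50 – <60.
L = 50, CF = 7, f = 21, h = 10.
P25 = 50 + ((7.5 − 7)/21)·10 = 50 + 0.238095 = 50.2381.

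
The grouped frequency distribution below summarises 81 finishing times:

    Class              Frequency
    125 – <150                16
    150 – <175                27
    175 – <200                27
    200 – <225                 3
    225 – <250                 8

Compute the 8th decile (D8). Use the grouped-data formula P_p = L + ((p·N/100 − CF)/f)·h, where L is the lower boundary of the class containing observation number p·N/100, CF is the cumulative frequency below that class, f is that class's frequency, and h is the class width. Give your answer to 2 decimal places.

195.19

N = 81; target position k = 80/100 · 81 = 64.8.
Cumulative frequencies: 16, 43, 70, 73, 81.
Observation 64.8 falls in the class 175 – <200.
L = 175, CF = 43, f = 27, h = 25.
P80 = 175 + ((64.8 − 43)/27)·25 = 175 + 20.1852 = 195.185.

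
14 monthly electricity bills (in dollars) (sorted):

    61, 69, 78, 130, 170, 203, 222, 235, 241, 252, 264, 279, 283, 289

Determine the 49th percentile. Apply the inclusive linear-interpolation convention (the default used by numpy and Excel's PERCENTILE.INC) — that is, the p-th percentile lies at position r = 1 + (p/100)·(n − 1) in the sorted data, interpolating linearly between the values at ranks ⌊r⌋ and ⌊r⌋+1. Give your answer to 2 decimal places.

226.81

n = 14.
r = 1 + (49/100)·(14 − 1) = 1 + 6.37 = 7.37.
Rank 7 is 222 and rank 8 is 235.
Interpolate: 222 + 0.37·(235 − 222) = 222 + 0.37·13 = 226.81.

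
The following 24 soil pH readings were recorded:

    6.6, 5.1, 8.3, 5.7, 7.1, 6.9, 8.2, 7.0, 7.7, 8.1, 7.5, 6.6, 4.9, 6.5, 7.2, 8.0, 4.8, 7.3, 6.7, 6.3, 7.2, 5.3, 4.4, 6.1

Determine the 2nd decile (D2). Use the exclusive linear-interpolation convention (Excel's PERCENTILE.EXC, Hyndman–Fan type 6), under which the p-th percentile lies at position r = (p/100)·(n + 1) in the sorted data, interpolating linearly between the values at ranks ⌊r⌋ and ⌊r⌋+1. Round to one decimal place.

5.3

Sorted: 4.4, 4.8, 4.9, 5.1, 5.3, 5.7, 6.1, 6.3, 6.5, 6.6, 6.6, 6.7, 6.9, 7.0, 7.1, 7.2, 7.2, 7.3, 7.5, 7.7, 8.0, 8.1, 8.2, 8.3.
n = 24.
r = (20/100)·(24 + 1) = 5.
r is an integer, so P20 is the value at rank 5: 5.3.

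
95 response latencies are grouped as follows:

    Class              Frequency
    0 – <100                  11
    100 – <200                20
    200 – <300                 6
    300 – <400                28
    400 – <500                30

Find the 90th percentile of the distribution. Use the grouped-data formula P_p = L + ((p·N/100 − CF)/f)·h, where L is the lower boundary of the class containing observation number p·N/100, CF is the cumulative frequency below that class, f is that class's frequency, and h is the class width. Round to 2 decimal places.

468.33

N = 95; target position k = 90/100 · 95 = 85.5.
Cumulative frequencies: 11, 31, 37, 65, 95.
Observation 85.5 falls in the class 400 – <500.
L = 400, CF = 65, f = 30, h = 100.
P90 = 400 + ((85.5 − 65)/30)·100 = 400 + 68.3333 = 468.333.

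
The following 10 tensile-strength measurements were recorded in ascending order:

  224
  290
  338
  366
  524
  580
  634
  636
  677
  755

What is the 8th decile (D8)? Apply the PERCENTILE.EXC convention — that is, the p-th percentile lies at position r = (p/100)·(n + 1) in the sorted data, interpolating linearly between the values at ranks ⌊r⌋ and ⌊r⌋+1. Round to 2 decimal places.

668.80

n = 10.
r = (80/100)·(10 + 1) = 8.8.
Rank 8 is 636 and rank 9 is 677.
Interpolate: 636 + 0.8·(677 − 636) = 636 + 0.8·41 = 668.8.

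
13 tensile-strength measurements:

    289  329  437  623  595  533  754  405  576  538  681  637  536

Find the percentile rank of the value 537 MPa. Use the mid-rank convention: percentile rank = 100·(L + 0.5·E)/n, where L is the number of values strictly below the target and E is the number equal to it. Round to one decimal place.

46.2

Sorted: 289, 329, 405, 437, 533, 536, 538, 576, 595, 623, 637, 681, 754.
Count below 537: L = 6; count equal: E = 0; n = 13.
Percentile rank = 100·(6 + 0.5·0)/13 = 100·6/13 = 46.15.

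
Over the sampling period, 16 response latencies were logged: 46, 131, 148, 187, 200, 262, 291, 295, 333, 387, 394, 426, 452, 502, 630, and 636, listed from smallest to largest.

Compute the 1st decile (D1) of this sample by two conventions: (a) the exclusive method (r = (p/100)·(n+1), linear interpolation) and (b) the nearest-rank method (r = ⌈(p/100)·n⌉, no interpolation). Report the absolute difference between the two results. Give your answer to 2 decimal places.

25.50

n = 16.
(a) r = 1.7; between ranks 1 (46) and 2 (131): 105.5.
(b) the nearest-rank method: rank 2 → 131.
|105.5 − 131| = 25.5.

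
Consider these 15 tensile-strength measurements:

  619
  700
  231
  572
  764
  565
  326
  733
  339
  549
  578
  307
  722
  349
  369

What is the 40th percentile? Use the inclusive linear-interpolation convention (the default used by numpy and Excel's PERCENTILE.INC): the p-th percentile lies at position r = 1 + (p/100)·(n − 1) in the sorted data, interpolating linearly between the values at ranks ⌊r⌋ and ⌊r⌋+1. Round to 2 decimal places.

477.00

Sorted: 231, 307, 326, 339, 349, 369, 549, 565, 572, 578, 619, 700, 722, 733, 764.
n = 15.
r = 1 + (40/100)·(15 − 1) = 1 + 5.6 = 6.6.
Rank 6 is 369 and rank 7 is 549.
Interpolate: 369 + 0.6·(549 − 369) = 369 + 0.6·180 = 477.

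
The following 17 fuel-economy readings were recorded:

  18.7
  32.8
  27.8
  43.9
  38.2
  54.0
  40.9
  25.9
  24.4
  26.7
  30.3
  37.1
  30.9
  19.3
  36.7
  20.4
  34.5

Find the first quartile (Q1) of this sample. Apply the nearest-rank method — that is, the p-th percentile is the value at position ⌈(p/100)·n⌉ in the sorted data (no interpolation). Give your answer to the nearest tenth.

25.9

Sorted: 18.7, 19.3, 20.4, 24.4, 25.9, 26.7, 27.8, 30.3, 30.9, 32.8, 34.5, 36.7, 37.1, 38.2, 40.9, 43.9, 54.0.
n = 17.
Position = ⌈25/100 · 17⌉ = ⌈4.25⌉ = 5.
The value at rank 5 is 25.9.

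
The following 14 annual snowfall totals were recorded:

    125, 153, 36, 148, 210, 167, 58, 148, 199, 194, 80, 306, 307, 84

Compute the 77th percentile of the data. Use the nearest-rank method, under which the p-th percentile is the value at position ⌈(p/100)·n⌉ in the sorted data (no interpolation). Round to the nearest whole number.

199

Sorted: 36, 58, 80, 84, 125, 148, 148, 153, 167, 194, 199, 210, 306, 307.
n = 14.
Position = ⌈77/100 · 14⌉ = ⌈10.78⌉ = 11.
The value at rank 11 is 199.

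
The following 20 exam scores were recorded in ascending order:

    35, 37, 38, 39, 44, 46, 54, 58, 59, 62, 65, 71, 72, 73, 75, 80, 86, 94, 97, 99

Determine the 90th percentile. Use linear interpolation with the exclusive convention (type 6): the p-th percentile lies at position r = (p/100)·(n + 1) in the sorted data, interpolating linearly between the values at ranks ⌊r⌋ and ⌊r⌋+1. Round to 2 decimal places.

96.70

n = 20.
r = (90/100)·(20 + 1) = 18.9.
Rank 18 is 94 and rank 19 is 97.
Interpolate: 94 + 0.9·(97 − 94) = 94 + 0.9·3 = 96.7.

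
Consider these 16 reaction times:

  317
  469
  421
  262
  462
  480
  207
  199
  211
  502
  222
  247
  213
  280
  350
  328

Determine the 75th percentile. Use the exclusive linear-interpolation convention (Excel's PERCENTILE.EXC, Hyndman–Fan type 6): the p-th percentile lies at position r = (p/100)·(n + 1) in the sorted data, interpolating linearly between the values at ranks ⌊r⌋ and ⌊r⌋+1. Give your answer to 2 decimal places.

451.75

Sorted: 199, 207, 211, 213, 222, 247, 262, 280, 317, 328, 350, 421, 462, 469, 480, 502.
n = 16.
r = (75/100)·(16 + 1) = 12.75.
Rank 12 is 421 and rank 13 is 462.
Interpolate: 421 + 0.75·(462 − 421) = 421 + 0.75·41 = 451.75.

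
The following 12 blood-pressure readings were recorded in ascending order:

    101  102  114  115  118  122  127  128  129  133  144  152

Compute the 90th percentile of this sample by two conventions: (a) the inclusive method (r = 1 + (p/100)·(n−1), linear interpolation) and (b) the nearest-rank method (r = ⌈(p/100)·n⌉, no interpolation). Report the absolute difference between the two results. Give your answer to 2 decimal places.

n = 12.
(a) r = 10.9; between ranks 10 (133) and 11 (144): 142.9.
(b) the nearest-rank method: rank 11 → 144.
|142.9 − 144| = 1.1.

1.10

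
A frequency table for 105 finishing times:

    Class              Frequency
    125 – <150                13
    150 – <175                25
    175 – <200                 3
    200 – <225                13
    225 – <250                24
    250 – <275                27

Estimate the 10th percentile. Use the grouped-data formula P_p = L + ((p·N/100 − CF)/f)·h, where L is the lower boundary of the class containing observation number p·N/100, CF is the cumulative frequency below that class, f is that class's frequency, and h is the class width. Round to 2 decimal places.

N = 105; target position k = 10/100 · 105 = 10.5.
Cumulative frequencies: 13, 38, 41, 54, 78, 105.
Observation 10.5 falls in the class 125 – <150.
L = 125, CF = 0, f = 13, h = 25.
P10 = 125 + ((10.5 − 0)/13)·25 = 125 + 20.1923 = 145.192.

145.19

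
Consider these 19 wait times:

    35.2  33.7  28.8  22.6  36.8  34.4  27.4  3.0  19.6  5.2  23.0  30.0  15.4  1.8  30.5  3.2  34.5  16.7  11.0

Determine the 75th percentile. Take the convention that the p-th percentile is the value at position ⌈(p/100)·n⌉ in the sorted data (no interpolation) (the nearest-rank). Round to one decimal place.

33.7

Sorted: 1.8, 3.0, 3.2, 5.2, 11.0, 15.4, 16.7, 19.6, 22.6, 23.0, 27.4, 28.8, 30.0, 30.5, 33.7, 34.4, 34.5, 35.2, 36.8.
n = 19.
Position = ⌈75/100 · 19⌉ = ⌈14.25⌉ = 15.
The value at rank 15 is 33.7.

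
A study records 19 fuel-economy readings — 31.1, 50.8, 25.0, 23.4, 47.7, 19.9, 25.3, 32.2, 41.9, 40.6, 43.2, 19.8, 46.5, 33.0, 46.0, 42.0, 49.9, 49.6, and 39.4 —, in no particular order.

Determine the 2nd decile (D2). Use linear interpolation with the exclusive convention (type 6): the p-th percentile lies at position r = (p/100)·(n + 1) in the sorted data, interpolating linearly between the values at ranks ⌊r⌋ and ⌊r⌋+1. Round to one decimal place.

Sorted: 19.8, 19.9, 23.4, 25.0, 25.3, 31.1, 32.2, 33.0, 39.4, 40.6, 41.9, 42.0, 43.2, 46.0, 46.5, 47.7, 49.6, 49.9, 50.8.
n = 19.
r = (20/100)·(19 + 1) = 4.
r is an integer, so P20 is the value at rank 4: 25.0.

25.0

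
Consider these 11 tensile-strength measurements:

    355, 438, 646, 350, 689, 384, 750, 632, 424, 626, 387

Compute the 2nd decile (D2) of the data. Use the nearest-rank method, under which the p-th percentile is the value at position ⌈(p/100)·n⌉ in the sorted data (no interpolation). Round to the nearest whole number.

384

Sorted: 350, 355, 384, 387, 424, 438, 626, 632, 646, 689, 750.
n = 11.
Position = ⌈20/100 · 11⌉ = ⌈2.2⌉ = 3.
The value at rank 3 is 384.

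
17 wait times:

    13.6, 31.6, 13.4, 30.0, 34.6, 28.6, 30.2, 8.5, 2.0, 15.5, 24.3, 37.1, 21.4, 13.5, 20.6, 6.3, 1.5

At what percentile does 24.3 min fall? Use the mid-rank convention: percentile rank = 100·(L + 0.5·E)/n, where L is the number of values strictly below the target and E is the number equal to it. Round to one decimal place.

61.8

Sorted: 1.5, 2.0, 6.3, 8.5, 13.4, 13.5, 13.6, 15.5, 20.6, 21.4, 24.3, 28.6, 30.0, 30.2, 31.6, 34.6, 37.1.
Count below 24.3: L = 10; count equal: E = 1; n = 17.
Percentile rank = 100·(10 + 0.5·1)/17 = 100·10.5/17 = 61.76.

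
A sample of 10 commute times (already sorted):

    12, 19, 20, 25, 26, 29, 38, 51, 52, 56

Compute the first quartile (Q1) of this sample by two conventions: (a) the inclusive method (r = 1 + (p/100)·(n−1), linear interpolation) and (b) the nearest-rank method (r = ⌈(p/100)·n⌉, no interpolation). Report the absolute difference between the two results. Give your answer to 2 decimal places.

n = 10.
(a) r = 3.25; between ranks 3 (20) and 4 (25): 21.25.
(b) the nearest-rank method: rank 3 → 20.
|21.25 − 20| = 1.25.

1.25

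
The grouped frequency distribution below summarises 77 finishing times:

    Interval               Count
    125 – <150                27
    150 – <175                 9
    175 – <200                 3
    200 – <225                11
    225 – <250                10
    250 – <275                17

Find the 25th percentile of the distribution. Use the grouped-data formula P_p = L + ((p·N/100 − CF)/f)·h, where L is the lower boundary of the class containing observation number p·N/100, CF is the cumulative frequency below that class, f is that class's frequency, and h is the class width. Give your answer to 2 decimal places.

142.82

N = 77; target position k = 25/100 · 77 = 19.25.
Cumulative frequencies: 27, 36, 39, 50, 60, 77.
Observation 19.25 falls in the class 125 – <150.
L = 125, CF = 0, f = 27, h = 25.
P25 = 125 + ((19.25 − 0)/27)·25 = 125 + 17.8241 = 142.824.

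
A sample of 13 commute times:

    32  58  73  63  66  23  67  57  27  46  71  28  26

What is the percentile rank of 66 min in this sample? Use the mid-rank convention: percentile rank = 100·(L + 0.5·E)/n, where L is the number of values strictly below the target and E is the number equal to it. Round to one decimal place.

73.1

Sorted: 23, 26, 27, 28, 32, 46, 57, 58, 63, 66, 67, 71, 73.
Count below 66: L = 9; count equal: E = 1; n = 13.
Percentile rank = 100·(9 + 0.5·1)/13 = 100·9.5/13 = 73.08.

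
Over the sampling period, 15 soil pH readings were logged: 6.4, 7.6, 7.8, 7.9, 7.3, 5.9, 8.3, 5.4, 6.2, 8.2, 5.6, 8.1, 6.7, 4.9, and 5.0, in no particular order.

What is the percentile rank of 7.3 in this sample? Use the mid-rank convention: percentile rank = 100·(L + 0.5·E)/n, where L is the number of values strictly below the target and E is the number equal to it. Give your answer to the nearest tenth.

56.7

Sorted: 4.9, 5.0, 5.4, 5.6, 5.9, 6.2, 6.4, 6.7, 7.3, 7.6, 7.8, 7.9, 8.1, 8.2, 8.3.
Count below 7.3: L = 8; count equal: E = 1; n = 15.
Percentile rank = 100·(8 + 0.5·1)/15 = 100·8.5/15 = 56.67.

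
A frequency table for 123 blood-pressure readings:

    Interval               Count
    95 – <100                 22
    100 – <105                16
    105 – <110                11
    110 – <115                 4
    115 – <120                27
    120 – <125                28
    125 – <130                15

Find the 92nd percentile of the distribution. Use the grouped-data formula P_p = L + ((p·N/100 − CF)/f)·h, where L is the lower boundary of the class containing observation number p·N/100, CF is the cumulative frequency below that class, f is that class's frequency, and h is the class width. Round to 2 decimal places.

N = 123; target position k = 92/100 · 123 = 113.16.
Cumulative frequencies: 22, 38, 49, 53, 80, 108, 123.
Observation 113.16 falls in the class 125 – <130.
L = 125, CF = 108, f = 15, h = 5.
P92 = 125 + ((113.16 − 108)/15)·5 = 125 + 1.72 = 126.72.

126.72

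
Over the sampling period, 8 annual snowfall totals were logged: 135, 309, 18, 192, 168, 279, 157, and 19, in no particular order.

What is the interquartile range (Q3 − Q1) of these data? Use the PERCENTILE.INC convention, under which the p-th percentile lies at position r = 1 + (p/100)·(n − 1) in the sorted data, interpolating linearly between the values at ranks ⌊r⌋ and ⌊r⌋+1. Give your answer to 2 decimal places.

107.75

Sorted: 18, 19, 135, 157, 168, 192, 279, 309.
n = 8.
P25: r = 2.75; ranks 2–3 are 19, 135; interpolating gives 106.
P75: r = 6.25; ranks 6–7 are 192, 279; interpolating gives 213.75.
Difference: 213.75 − 106 = 107.75.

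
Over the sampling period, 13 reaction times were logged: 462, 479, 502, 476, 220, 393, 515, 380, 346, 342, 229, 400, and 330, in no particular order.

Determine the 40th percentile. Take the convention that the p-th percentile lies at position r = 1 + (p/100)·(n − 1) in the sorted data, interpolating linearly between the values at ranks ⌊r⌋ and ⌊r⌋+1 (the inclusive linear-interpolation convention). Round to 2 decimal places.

Sorted: 220, 229, 330, 342, 346, 380, 393, 400, 462, 476, 479, 502, 515.
n = 13.
r = 1 + (40/100)·(13 − 1) = 1 + 4.8 = 5.8.
Rank 5 is 346 and rank 6 is 380.
Interpolate: 346 + 0.8·(380 − 346) = 346 + 0.8·34 = 373.2.

373.20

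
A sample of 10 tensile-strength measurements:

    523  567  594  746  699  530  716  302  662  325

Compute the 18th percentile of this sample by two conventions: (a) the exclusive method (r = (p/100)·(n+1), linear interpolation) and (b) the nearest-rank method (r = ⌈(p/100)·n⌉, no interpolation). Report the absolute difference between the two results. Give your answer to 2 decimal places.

Sorted: 302, 325, 523, 530, 567, 594, 662, 699, 716, 746.
n = 10.
(a) r = 1.98; between ranks 1 (302) and 2 (325): 324.54.
(b) the nearest-rank method: rank 2 → 325.
|324.54 − 325| = 0.46.

0.46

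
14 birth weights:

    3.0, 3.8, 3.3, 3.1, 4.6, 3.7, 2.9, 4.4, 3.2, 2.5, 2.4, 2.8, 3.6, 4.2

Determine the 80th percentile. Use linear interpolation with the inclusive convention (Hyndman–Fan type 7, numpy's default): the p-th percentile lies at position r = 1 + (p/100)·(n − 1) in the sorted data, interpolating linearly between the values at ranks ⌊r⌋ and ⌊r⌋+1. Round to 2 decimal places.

Sorted: 2.4, 2.5, 2.8, 2.9, 3.0, 3.1, 3.2, 3.3, 3.6, 3.7, 3.8, 4.2, 4.4, 4.6.
n = 14.
r = 1 + (80/100)·(14 − 1) = 1 + 10.4 = 11.4.
Rank 11 is 3.8 and rank 12 is 4.2.
Interpolate: 3.8 + 0.4·(4.2 − 3.8) = 3.8 + 0.4·0.4 = 3.96.

3.96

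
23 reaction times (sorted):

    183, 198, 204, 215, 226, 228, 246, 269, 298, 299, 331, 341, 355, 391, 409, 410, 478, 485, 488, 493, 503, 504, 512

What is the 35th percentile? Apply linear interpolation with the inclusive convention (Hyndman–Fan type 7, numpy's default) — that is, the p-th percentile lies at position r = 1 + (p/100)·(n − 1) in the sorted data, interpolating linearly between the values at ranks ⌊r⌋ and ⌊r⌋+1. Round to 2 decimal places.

n = 23.
r = 1 + (35/100)·(23 − 1) = 1 + 7.7 = 8.7.
Rank 8 is 269 and rank 9 is 298.
Interpolate: 269 + 0.7·(298 − 269) = 269 + 0.7·29 = 289.3.

289.30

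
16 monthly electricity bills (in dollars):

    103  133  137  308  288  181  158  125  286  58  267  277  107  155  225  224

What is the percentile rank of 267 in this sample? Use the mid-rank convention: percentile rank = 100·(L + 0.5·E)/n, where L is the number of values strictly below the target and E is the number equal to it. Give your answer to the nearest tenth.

Sorted: 58, 103, 107, 125, 133, 137, 155, 158, 181, 224, 225, 267, 277, 286, 288, 308.
Count below 267: L = 11; count equal: E = 1; n = 16.
Percentile rank = 100·(11 + 0.5·1)/16 = 100·11.5/16 = 71.88.

71.9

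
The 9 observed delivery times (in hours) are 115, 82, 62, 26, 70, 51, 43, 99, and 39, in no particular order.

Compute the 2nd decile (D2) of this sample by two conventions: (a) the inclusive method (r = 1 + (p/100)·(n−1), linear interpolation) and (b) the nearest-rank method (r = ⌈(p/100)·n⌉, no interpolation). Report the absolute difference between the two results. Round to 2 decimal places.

2.40

Sorted: 26, 39, 43, 51, 62, 70, 82, 99, 115.
n = 9.
(a) r = 2.6; between ranks 2 (39) and 3 (43): 41.4.
(b) the nearest-rank method: rank 2 → 39.
|41.4 − 39| = 2.4.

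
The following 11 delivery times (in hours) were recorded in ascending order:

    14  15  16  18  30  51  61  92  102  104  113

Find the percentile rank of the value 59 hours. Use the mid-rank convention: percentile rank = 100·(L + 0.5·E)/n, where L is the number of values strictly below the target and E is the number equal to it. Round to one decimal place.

54.5

Count below 59: L = 6; count equal: E = 0; n = 11.
Percentile rank = 100·(6 + 0.5·0)/11 = 100·6/11 = 54.55.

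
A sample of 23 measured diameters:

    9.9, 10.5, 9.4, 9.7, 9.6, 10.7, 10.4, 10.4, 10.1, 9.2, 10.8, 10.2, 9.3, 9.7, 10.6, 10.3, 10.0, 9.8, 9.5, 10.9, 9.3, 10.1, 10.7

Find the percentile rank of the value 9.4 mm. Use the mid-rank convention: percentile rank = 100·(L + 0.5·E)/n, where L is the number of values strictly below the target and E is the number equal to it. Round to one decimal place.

15.2

Sorted: 9.2, 9.3, 9.3, 9.4, 9.5, 9.6, 9.7, 9.7, 9.8, 9.9, 10.0, 10.1, 10.1, 10.2, 10.3, 10.4, 10.4, 10.5, 10.6, 10.7, 10.7, 10.8, 10.9.
Count below 9.4: L = 3; count equal: E = 1; n = 23.
Percentile rank = 100·(3 + 0.5·1)/23 = 100·3.5/23 = 15.22.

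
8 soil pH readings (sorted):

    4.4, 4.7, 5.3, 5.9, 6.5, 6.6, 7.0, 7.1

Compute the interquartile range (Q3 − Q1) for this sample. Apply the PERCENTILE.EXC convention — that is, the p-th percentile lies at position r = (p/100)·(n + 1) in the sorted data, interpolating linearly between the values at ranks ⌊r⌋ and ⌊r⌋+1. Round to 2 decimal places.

n = 8.
P25: r = 2.25; ranks 2–3 are 4.7, 5.3; interpolating gives 4.85.
P75: r = 6.75; ranks 6–7 are 6.6, 7.0; interpolating gives 6.9.
Difference: 6.9 − 4.85 = 2.05.

2.05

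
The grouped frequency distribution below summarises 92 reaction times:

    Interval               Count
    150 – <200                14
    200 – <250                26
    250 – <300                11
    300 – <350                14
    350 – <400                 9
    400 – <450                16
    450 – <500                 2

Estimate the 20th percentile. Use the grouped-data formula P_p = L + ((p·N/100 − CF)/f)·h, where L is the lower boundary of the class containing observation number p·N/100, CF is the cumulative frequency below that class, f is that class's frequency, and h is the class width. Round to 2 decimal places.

N = 92; target position k = 20/100 · 92 = 18.4.
Cumulative frequencies: 14, 40, 51, 65, 74, 90, 92.
Observation 18.4 falls in the class 200 – <250.
L = 200, CF = 14, f = 26, h = 50.
P20 = 200 + ((18.4 − 14)/26)·50 = 200 + 8.46154 = 208.462.

208.46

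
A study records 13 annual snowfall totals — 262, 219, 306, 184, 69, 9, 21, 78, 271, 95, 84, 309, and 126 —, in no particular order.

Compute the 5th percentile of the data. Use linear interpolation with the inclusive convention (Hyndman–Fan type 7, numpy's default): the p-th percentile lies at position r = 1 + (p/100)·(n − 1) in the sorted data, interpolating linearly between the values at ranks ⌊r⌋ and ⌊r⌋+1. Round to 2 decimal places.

16.20

Sorted: 9, 21, 69, 78, 84, 95, 126, 184, 219, 262, 271, 306, 309.
n = 13.
r = 1 + (5/100)·(13 − 1) = 1 + 0.6 = 1.6.
Rank 1 is 9 and rank 2 is 21.
Interpolate: 9 + 0.6·(21 − 9) = 9 + 0.6·12 = 16.2.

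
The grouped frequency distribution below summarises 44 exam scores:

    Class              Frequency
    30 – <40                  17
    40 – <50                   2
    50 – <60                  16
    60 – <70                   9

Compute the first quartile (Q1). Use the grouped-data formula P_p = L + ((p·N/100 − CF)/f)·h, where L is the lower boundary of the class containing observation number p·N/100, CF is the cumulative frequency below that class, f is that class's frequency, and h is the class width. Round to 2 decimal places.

N = 44; target position k = 25/100 · 44 = 11.
Cumulative frequencies: 17, 19, 35, 44.
Observation 11 falls in the class 30 – <40.
L = 30, CF = 0, f = 17, h = 10.
P25 = 30 + ((11 − 0)/17)·10 = 30 + 6.47059 = 36.4706.

36.47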